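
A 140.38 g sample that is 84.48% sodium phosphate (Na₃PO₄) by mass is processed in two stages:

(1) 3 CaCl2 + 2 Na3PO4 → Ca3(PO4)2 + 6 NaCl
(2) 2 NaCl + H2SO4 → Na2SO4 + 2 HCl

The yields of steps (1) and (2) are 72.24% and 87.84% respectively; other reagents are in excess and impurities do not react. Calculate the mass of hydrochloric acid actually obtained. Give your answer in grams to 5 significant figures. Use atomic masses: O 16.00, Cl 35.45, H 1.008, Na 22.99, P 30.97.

Pure Na3PO4 = 140.38 × 0.8448 = 118.593 g.
M(Na3PO4) = 3(22.99) + 30.97 + 4(16.00) = 163.94 g/mol.
M(HCl) = 1.008 + 35.45 = 36.458 g/mol.
n(Na3PO4) = 118.593 / 163.94 = 0.723393 mol.
Step 1 (Na3PO4:NaCl = 2:6): theoretical n(NaCl) = 2.17018 mol; at 72.24% yield, n(NaCl) = 1.56774 mol.
Step 2 (NaCl:HCl = 2:2): theoretical n(HCl) = 1.56774 mol, so theoretical mass = 1.56774 × 36.458 = 57.1566 g.
At 87.84% yield, actual mass of HCl = 57.1566 × 0.8784 = 50.2063 g.

50.206 g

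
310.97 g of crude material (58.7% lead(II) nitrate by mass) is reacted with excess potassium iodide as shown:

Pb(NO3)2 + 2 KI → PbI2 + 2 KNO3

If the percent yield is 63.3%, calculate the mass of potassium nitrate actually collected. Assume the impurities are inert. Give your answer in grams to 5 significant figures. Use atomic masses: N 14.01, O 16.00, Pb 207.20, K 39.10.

70.545 g

Pure Pb(NO3)2 available = 310.97 g × 0.587 = 182.539 g.
M(Pb(NO3)2) = 207.20 + 2(14.01) + 6(16.00) = 331.22 g/mol.
M(KNO3) = 39.10 + 14.01 + 3(16.00) = 101.11 g/mol.
n(Pb(NO3)2) = 182.539 g / 331.22 g/mol = 0.551112 mol.
From the equation the Pb(NO3)2:KNO3 mole ratio is 1:2, so n(KNO3) = 0.551112 × 2/1 = 1.10222 mol.
Mass of KNO3 = 1.10222 mol × 101.11 g/mol = 111.446 g.
Actual mass collected = 111.446 g × 0.633 = 70.5453 g.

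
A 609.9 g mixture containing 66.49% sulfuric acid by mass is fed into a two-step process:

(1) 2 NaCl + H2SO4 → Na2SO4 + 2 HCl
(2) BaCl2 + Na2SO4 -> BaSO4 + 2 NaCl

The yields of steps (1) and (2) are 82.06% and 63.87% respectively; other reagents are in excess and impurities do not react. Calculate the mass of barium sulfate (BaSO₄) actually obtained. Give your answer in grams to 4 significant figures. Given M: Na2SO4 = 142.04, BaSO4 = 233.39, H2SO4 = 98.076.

505.8 g

Pure H2SO4 = 609.9 × 0.6649 = 405.52 g.
n(H2SO4) = 405.52 / 98.076 = 4.1348 mol.
Step 1 (H2SO4:Na2SO4 = 1:1): theoretical n(Na2SO4) = 4.1348 mol; at 82.06% yield, n(Na2SO4) = 3.3930 mol.
Step 2 (Na2SO4:BaSO4 = 1:1): theoretical n(BaSO4) = 3.3930 mol, so theoretical mass = 3.3930 × 233.39 = 791.89 g.
At 63.87% yield, actual mass of BaSO4 = 791.89 × 0.6387 = 505.78 g.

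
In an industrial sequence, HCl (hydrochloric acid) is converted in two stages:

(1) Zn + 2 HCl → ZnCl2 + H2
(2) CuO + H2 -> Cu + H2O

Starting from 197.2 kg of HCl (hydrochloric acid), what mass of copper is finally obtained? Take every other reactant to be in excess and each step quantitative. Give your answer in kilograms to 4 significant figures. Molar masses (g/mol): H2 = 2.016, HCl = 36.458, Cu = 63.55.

171.9 kg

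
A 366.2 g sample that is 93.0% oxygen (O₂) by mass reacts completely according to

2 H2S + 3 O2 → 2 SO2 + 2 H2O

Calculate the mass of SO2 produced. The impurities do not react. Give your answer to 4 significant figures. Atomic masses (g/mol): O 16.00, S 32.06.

Mass of pure O2 = 366.2 g × 0.930 = 340.57 g.
M(O2) = 2(16.00) = 32.00 g/mol.
M(SO2) = 32.06 + 2(16.00) = 64.06 g/mol.
n(O2) = 340.57 g / 32.00 g/mol = 10.643 mol.
From the equation the O2:SO2 mole ratio is 3:2, so n(SO2) = 10.643 × 2/3 = 7.0951 mol.
Mass of SO2 = 7.0951 mol × 64.06 g/mol = 454.51 g.

454.5 g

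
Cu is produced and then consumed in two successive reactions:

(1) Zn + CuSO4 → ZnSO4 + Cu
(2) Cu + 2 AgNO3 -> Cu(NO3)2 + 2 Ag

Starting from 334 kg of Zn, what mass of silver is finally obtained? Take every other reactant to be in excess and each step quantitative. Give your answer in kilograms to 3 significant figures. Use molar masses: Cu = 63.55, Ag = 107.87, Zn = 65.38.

1100 kg

334 kg = 334000 g.
n(Zn) = 334000 / 65.38 = 5109 mol.
Step 1 gives a 1:1 ratio of Zn to Cu, so n(Cu) = 5109 mol.
In step 2 the Cu:Ag ratio is 1:2, so n(Ag) = 10220 mol.
Mass of Ag = 10220 × 107.87 = 1.102 × 10^6 g = 1100 kg.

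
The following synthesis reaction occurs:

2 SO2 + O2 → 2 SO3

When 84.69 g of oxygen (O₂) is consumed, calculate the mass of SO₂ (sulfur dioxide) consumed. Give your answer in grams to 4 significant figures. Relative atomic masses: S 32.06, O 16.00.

339.1 g

M(O2) = 2(16.00) = 32.00 g/mol.
M(SO2) = 32.06 + 2(16.00) = 64.06 g/mol.
n(O2) = 84.690 g / 32.00 g/mol = 2.6466 mol.
From the equation the O2:SO2 mole ratio is 1:2, so n(SO2) = 2.6466 × 2/1 = 5.2931 mol.
Mass of SO2 = 5.2931 mol × 64.06 g/mol = 339.08 g.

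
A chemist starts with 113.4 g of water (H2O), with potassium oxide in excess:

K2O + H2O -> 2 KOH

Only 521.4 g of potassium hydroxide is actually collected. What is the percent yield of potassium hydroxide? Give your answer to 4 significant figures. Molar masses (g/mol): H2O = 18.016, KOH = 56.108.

n(H2O) = 113.40 g / 18.016 g/mol = 6.2944 mol.
From the equation the H2O:KOH mole ratio is 1:2, so n(KOH) = 6.2944 × 2/1 = 12.589 mol.
Mass of KOH = 12.589 mol × 56.108 g/mol = 706.33 g.
This is the theoretical yield. Percent yield = 521.4 g / 706.33 g × 100% = 73.818%.

73.82 %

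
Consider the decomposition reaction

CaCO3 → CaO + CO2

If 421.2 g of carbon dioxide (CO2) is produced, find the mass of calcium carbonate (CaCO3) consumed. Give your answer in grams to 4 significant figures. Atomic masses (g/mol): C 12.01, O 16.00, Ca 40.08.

957.9 g

M(CO2) = 12.01 + 2(16.00) = 44.01 g/mol.
M(CaCO3) = 40.08 + 12.01 + 3(16.00) = 100.09 g/mol.
n(CO2) = 421.20 g / 44.01 g/mol = 9.5706 mol.
From the equation the CO2:CaCO3 mole ratio is 1:1, so n(CaCO3) = 9.5706 × 1/1 = 9.5706 mol.
Mass of CaCO3 = 9.5706 mol × 100.09 g/mol = 957.92 g.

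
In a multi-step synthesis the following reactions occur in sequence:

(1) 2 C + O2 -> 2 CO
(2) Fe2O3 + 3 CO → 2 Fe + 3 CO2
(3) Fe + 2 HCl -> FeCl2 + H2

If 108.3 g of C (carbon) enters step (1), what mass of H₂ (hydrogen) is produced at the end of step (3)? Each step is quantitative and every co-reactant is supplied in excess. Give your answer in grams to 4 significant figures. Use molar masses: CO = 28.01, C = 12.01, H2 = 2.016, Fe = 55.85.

n(C) = 108.3 / 12.01 = 9.0175 mol.
Reaction (1): C→CO ratio 2:2 ⇒ n(CO) = 9.0175 mol.
Reaction (2): CO→Fe ratio 3:2 ⇒ n(Fe) = 6.0117 mol.
Reaction (3): Fe→H2 ratio 1:1 ⇒ n(H2) = 6.0117 mol.
Mass of H2 = 6.0117 × 2.016 = 12.120 g.

12.12 g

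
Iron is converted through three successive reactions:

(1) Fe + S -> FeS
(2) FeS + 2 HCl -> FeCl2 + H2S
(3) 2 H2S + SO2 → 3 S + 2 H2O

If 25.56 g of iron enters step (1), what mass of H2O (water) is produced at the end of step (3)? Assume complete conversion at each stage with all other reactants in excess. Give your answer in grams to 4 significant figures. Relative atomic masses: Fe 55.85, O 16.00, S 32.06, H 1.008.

M(Fe) = 55.85 g/mol.
M(H2O) = 2(1.008) + 16.00 = 18.016 g/mol.
n(Fe) = 25.56 / 55.85 = 0.45765 mol.
Reaction (1): Fe→FeS ratio 1:1 ⇒ n(FeS) = 0.45765 mol.
Reaction (2): FeS→H2S ratio 1:1 ⇒ n(H2S) = 0.45765 mol.
Reaction (3): H2S→H2O ratio 2:2 ⇒ n(H2O) = 0.45765 mol.
Mass of H2O = 0.45765 × 18.016 = 8.2451 g.

8.245 g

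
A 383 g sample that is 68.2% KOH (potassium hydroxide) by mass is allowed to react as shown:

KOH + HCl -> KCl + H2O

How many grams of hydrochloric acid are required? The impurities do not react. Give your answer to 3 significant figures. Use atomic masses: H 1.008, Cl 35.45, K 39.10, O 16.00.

Mass of pure KOH = 383 g × 0.682 = 261.2 g.
M(KOH) = 39.10 + 16.00 + 1.008 = 56.108 g/mol.
M(HCl) = 1.008 + 35.45 = 36.458 g/mol.
n(KOH) = 261.2 g / 56.108 g/mol = 4.655 mol.
From the equation the KOH:HCl mole ratio is 1:1, so n(HCl) = 4.655 × 1/1 = 4.655 mol.
Mass of HCl = 4.655 mol × 36.458 g/mol = 169.7 g.

170 g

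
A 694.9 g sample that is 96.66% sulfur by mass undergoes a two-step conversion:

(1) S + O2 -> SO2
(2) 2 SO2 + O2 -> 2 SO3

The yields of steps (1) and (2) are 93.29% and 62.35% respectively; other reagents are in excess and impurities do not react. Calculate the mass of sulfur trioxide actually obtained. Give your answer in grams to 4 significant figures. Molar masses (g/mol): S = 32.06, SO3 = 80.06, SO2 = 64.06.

Pure S = 694.9 × 0.9666 = 671.69 g.
n(S) = 671.69 / 32.06 = 20.951 mol.
Step 1 (S:SO2 = 1:1): theoretical n(SO2) = 20.951 mol; at 93.29% yield, n(SO2) = 19.545 mol.
Step 2 (SO2:SO3 = 2:2): theoretical n(SO3) = 19.545 mol, so theoretical mass = 19.545 × 80.06 = 1564.8 g.
At 62.35% yield, actual mass of SO3 = 1564.8 × 0.6235 = 975.65 g.

975.6 g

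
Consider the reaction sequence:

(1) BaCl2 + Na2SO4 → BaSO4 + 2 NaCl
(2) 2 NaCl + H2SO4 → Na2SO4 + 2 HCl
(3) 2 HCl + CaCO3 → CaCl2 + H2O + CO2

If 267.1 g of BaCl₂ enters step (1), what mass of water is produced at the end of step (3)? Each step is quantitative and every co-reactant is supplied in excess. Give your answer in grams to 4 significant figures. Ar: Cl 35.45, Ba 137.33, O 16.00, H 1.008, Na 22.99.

23.11 g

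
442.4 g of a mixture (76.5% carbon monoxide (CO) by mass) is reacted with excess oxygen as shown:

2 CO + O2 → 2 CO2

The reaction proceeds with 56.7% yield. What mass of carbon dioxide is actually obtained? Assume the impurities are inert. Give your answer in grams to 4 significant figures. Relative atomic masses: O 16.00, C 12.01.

301.5 g

Pure CO available = 442.4 g × 0.765 = 338.44 g.
M(CO) = 12.01 + 16.00 = 28.01 g/mol.
M(CO2) = 12.01 + 2(16.00) = 44.01 g/mol.
n(CO) = 338.44 g / 28.01 g/mol = 12.083 mol.
From the equation the CO:CO2 mole ratio is 2:2, so n(CO2) = 12.083 × 2/2 = 12.083 mol.
Mass of CO2 = 12.083 mol × 44.01 g/mol = 531.76 g.
Actual mass collected = 531.76 g × 0.567 = 301.51 g.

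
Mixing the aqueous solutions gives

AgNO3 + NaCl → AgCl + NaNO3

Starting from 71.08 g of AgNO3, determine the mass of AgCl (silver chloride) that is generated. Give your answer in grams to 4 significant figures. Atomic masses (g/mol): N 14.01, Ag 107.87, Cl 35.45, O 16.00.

59.97 g

M(AgNO3) = 107.87 + 14.01 + 3(16.00) = 169.88 g/mol.
M(AgCl) = 107.87 + 35.45 = 143.32 g/mol.
n(AgNO3) = 71.080 g / 169.88 g/mol = 0.41841 mol.
From the equation the AgNO3:AgCl mole ratio is 1:1, so n(AgCl) = 0.41841 × 1/1 = 0.41841 mol.
Mass of AgCl = 0.41841 mol × 143.32 g/mol = 59.967 g.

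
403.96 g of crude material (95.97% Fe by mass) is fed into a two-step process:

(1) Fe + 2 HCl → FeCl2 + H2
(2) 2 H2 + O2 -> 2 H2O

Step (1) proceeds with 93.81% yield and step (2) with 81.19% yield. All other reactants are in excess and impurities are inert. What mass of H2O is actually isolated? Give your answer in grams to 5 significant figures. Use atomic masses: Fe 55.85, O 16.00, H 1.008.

Pure Fe = 403.96 × 0.9597 = 387.680 g.
M(Fe) = 55.85 g/mol.
M(H2O) = 2(1.008) + 16.00 = 18.016 g/mol.
n(Fe) = 387.680 / 55.85 = 6.94146 mol.
Step 1 (Fe:H2 = 1:1): theoretical n(H2) = 6.94146 mol; at 93.81% yield, n(H2) = 6.51178 mol.
Step 2 (H2:H2O = 2:2): theoretical n(H2O) = 6.51178 mol, so theoretical mass = 6.51178 × 18.016 = 117.316 g.
At 81.19% yield, actual mass of H2O = 117.316 × 0.8119 = 95.2491 g.

95.249 g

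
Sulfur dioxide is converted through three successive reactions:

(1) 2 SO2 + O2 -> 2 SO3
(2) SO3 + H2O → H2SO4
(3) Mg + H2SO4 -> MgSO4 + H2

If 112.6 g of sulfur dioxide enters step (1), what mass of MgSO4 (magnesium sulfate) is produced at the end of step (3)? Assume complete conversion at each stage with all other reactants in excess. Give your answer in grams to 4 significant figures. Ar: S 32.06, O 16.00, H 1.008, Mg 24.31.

211.6 g

M(SO2) = 32.06 + 2(16.00) = 64.06 g/mol.
M(MgSO4) = 24.31 + 32.06 + 4(16.00) = 120.37 g/mol.
n(SO2) = 112.6 / 64.06 = 1.7577 mol.
Reaction (1): SO2→SO3 ratio 2:2 ⇒ n(SO3) = 1.7577 mol.
Reaction (2): SO3→H2SO4 ratio 1:1 ⇒ n(H2SO4) = 1.7577 mol.
Reaction (3): H2SO4→MgSO4 ratio 1:1 ⇒ n(MgSO4) = 1.7577 mol.
Mass of MgSO4 = 1.7577 × 120.37 = 211.58 g.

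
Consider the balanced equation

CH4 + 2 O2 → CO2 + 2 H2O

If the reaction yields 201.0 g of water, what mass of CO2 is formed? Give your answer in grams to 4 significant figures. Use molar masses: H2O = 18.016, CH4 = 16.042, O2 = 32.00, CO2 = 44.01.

245.5 g

n(H2O) = 201.00 g / 18.016 g/mol = 11.157 mol.
From the equation the H2O:CO2 mole ratio is 2:1, so n(CO2) = 11.157 × 1/2 = 5.5784 mol.
Mass of CO2 = 5.5784 mol × 44.01 g/mol = 245.50 g.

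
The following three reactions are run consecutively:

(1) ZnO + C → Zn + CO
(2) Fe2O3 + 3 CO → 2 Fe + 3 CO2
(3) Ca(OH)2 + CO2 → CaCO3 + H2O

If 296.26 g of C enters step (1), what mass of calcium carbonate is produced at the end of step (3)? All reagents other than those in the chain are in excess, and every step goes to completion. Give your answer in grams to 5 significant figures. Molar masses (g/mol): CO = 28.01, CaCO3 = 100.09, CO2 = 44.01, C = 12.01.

n(C) = 296.26 / 12.01 = 24.6678 mol.
Reaction (1): C→CO ratio 1:1 ⇒ n(CO) = 24.6678 mol.
Reaction (2): CO→CO2 ratio 3:3 ⇒ n(CO2) = 24.6678 mol.
Reaction (3): CO2→CaCO3 ratio 1:1 ⇒ n(CaCO3) = 24.6678 mol.
Mass of CaCO3 = 24.6678 × 100.09 = 2469.00 g.

2469.0 g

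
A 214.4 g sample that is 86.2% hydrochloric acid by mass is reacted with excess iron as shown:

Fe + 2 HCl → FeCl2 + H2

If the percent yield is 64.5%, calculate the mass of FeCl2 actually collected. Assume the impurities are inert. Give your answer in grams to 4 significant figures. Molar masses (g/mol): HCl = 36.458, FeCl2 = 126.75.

207.2 g

Pure HCl available = 214.4 g × 0.862 = 184.81 g.
n(HCl) = 184.81 g / 36.458 g/mol = 5.0692 mol.
From the equation the HCl:FeCl2 mole ratio is 2:1, so n(FeCl2) = 5.0692 × 1/2 = 2.5346 mol.
Mass of FeCl2 = 2.5346 mol × 126.75 g/mol = 321.26 g.
Actual mass collected = 321.26 g × 0.645 = 207.21 g.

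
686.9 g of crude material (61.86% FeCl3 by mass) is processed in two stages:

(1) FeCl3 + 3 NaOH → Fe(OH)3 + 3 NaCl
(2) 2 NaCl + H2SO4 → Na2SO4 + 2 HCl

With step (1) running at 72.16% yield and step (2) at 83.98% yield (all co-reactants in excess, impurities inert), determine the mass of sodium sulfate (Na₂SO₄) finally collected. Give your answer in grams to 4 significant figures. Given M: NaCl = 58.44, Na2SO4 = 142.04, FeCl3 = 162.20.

338.2 g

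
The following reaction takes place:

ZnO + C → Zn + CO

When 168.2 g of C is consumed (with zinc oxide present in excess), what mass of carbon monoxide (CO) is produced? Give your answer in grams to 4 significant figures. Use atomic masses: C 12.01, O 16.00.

392.3 g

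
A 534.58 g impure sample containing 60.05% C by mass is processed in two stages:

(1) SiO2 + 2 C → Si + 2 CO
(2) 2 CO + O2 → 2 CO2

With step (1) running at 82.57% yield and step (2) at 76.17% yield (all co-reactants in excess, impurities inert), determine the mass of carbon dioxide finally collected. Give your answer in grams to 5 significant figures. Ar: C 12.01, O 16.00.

739.84 g

Pure C = 534.58 × 0.6005 = 321.015 g.
M(C) = 12.01 g/mol.
M(CO2) = 12.01 + 2(16.00) = 44.01 g/mol.
n(C) = 321.015 / 12.01 = 26.7290 mol.
Step 1 (C:CO = 2:2): theoretical n(CO) = 26.7290 mol; at 82.57% yield, n(CO) = 22.0701 mol.
Step 2 (CO:CO2 = 2:2): theoretical n(CO2) = 22.0701 mol, so theoretical mass = 22.0701 × 44.01 = 971.307 g.
At 76.17% yield, actual mass of CO2 = 971.307 × 0.7617 = 739.844 g.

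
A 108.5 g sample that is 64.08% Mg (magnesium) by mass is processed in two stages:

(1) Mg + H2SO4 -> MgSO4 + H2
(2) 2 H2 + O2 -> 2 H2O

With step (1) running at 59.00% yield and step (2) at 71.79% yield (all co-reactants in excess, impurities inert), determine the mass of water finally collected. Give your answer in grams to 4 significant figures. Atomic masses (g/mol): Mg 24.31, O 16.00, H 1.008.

21.82 g

Pure Mg = 108.5 × 0.6408 = 69.527 g.
M(Mg) = 24.31 g/mol.
M(H2O) = 2(1.008) + 16.00 = 18.016 g/mol.
n(Mg) = 69.527 / 24.31 = 2.8600 mol.
Step 1 (Mg:H2 = 1:1): theoretical n(H2) = 2.8600 mol; at 59.00% yield, n(H2) = 1.6874 mol.
Step 2 (H2:H2O = 2:2): theoretical n(H2O) = 1.6874 mol, so theoretical mass = 1.6874 × 18.016 = 30.400 g.
At 71.79% yield, actual mass of H2O = 30.400 × 0.7179 = 21.824 g.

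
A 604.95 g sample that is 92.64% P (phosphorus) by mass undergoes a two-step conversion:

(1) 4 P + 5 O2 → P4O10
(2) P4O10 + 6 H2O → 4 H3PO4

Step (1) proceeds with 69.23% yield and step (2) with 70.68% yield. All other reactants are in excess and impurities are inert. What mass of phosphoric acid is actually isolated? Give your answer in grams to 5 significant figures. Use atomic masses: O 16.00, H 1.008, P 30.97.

Pure P = 604.95 × 0.9264 = 560.426 g.
M(P) = 30.97 g/mol.
M(H3PO4) = 3(1.008) + 30.97 + 4(16.00) = 97.994 g/mol.
n(P) = 560.426 / 30.97 = 18.0958 mol.
Step 1 (P:P4O10 = 4:1): theoretical n(P4O10) = 4.52394 mol; at 69.23% yield, n(P4O10) = 3.13192 mol.
Step 2 (P4O10:H3PO4 = 1:4): theoretical n(H3PO4) = 12.5277 mol, so theoretical mass = 12.5277 × 97.994 = 1227.64 g.
At 70.68% yield, actual mass of H3PO4 = 1227.64 × 0.7068 = 867.695 g.

867.70 g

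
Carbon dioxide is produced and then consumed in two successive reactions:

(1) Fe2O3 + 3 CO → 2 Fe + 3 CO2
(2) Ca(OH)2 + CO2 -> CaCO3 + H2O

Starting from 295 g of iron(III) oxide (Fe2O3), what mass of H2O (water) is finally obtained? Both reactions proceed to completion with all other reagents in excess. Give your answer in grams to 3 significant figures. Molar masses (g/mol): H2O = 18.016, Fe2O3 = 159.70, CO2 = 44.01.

n(Fe2O3) = 295.0 / 159.70 = 1.847 mol.
Step 1 gives a 1:3 ratio of Fe2O3 to CO2, so n(CO2) = 5.542 mol.
In step 2 the CO2:H2O ratio is 1:1, so n(H2O) = 5.542 mol.
Mass of H2O = 5.542 × 18.016 = 99.84 g.

99.8 g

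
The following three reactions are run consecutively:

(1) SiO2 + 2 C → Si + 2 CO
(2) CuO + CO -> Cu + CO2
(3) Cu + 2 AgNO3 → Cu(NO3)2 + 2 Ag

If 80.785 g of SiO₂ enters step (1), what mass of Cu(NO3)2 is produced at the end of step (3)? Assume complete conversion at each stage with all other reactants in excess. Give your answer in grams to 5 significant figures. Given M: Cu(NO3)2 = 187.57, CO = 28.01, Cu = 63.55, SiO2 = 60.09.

504.34 g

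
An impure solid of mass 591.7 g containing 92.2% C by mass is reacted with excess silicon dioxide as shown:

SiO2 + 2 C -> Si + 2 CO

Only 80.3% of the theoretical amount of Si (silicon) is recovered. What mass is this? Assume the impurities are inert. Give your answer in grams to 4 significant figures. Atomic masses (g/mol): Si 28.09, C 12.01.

512.3 g

Pure C available = 591.7 g × 0.922 = 545.55 g.
M(C) = 12.01 g/mol.
M(Si) = 28.09 g/mol.
n(C) = 545.55 g / 12.01 g/mol = 45.424 mol.
From the equation the C:Si mole ratio is 2:1, so n(Si) = 45.424 × 1/2 = 22.712 mol.
Mass of Si = 22.712 mol × 28.09 g/mol = 637.99 g.
Actual mass collected = 637.99 g × 0.803 = 512.30 g.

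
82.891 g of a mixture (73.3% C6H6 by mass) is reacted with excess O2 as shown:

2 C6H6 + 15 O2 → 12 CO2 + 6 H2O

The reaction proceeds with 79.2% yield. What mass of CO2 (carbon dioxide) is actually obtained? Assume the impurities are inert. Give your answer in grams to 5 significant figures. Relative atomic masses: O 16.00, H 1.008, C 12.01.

162.68 g

Pure C6H6 available = 82.891 g × 0.733 = 60.7591 g.
M(C6H6) = 6(12.01) + 6(1.008) = 78.108 g/mol.
M(CO2) = 12.01 + 2(16.00) = 44.01 g/mol.
n(C6H6) = 60.7591 g / 78.108 g/mol = 0.777886 mol.
From the equation the C6H6:CO2 mole ratio is 2:12, so n(CO2) = 0.777886 × 12/2 = 4.66731 mol.
Mass of CO2 = 4.66731 mol × 44.01 g/mol = 205.409 g.
Actual mass collected = 205.409 g × 0.792 = 162.684 g.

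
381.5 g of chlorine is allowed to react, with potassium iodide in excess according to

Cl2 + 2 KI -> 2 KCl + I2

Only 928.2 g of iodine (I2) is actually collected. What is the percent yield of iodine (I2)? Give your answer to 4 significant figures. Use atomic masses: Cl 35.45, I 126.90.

M(Cl2) = 2(35.45) = 70.90 g/mol.
M(I2) = 2(126.90) = 253.80 g/mol.
n(Cl2) = 381.50 g / 70.90 g/mol = 5.3808 mol.
From the equation the Cl2:I2 mole ratio is 1:1, so n(I2) = 5.3808 × 1/1 = 5.3808 mol.
Mass of I2 = 5.3808 mol × 253.80 g/mol = 1365.7 g.
This is the theoretical yield. Percent yield = 928.2 g / 1365.7 g × 100% = 67.968%.

67.97 %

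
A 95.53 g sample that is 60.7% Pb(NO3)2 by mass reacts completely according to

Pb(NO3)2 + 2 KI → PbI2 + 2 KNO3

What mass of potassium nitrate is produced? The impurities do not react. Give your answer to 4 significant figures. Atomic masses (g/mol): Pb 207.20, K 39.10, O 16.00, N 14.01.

35.40 g

Mass of pure Pb(NO3)2 = 95.53 g × 0.607 = 57.987 g.
M(Pb(NO3)2) = 207.20 + 2(14.01) + 6(16.00) = 331.22 g/mol.
M(KNO3) = 39.10 + 14.01 + 3(16.00) = 101.11 g/mol.
n(Pb(NO3)2) = 57.987 g / 331.22 g/mol = 0.17507 mol.
From the equation the Pb(NO3)2:KNO3 mole ratio is 1:2, so n(KNO3) = 0.17507 × 2/1 = 0.35014 mol.
Mass of KNO3 = 0.35014 mol × 101.11 g/mol = 35.403 g.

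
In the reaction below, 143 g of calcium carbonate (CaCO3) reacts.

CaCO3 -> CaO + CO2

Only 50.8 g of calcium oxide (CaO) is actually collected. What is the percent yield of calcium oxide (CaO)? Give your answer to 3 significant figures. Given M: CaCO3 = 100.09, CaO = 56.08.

63.4 %

n(CaCO3) = 143.0 g / 100.09 g/mol = 1.429 mol.
From the equation the CaCO3:CaO mole ratio is 1:1, so n(CaO) = 1.429 × 1/1 = 1.429 mol.
Mass of CaO = 1.429 mol × 56.08 g/mol = 80.12 g.
This is the theoretical yield. Percent yield = 50.8 g / 80.12 g × 100% = 63.40%.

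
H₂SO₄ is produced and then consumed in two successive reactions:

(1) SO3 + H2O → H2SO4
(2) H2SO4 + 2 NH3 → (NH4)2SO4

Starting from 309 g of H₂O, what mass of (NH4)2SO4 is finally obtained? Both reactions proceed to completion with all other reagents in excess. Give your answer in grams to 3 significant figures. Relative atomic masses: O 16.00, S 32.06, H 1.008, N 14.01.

M(H2O) = 2(1.008) + 16.00 = 18.016 g/mol.
M((NH4)2SO4) = 2(14.01) + 8(1.008) + 32.06 + 4(16.00) = 132.144 g/mol.
n(H2O) = 309.0 / 18.016 = 17.15 mol.
Step 1 gives a 1:1 ratio of H2O to H2SO4, so n(H2SO4) = 17.15 mol.
In step 2 the H2SO4:(NH4)2SO4 ratio is 1:1, so n((NH4)2SO4) = 17.15 mol.
Mass of (NH4)2SO4 = 17.15 × 132.144 = 2266 g.

2270 g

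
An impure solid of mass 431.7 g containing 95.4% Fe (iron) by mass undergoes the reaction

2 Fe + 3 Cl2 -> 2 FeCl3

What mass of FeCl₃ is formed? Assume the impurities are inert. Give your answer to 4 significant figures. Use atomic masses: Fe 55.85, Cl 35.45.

Mass of pure Fe = 431.7 g × 0.954 = 411.84 g.
M(Fe) = 55.85 g/mol.
M(FeCl3) = 55.85 + 3(35.45) = 162.20 g/mol.
n(Fe) = 411.84 g / 55.85 g/mol = 7.3741 mol.
From the equation the Fe:FeCl3 mole ratio is 2:2, so n(FeCl3) = 7.3741 × 2/2 = 7.3741 mol.
Mass of FeCl3 = 7.3741 mol × 162.20 g/mol = 1196.1 g.

1196 g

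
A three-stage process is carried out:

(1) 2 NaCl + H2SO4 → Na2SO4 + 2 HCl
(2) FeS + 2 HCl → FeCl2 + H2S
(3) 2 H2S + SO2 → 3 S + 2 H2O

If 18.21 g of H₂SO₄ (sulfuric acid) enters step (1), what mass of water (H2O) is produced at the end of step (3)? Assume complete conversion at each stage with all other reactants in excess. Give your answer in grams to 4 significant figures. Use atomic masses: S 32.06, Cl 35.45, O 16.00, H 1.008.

3.345 g

M(H2SO4) = 2(1.008) + 32.06 + 4(16.00) = 98.076 g/mol.
M(H2O) = 2(1.008) + 16.00 = 18.016 g/mol.
n(H2SO4) = 18.21 / 98.076 = 0.18567 mol.
Reaction (1): H2SO4→HCl ratio 1:2 ⇒ n(HCl) = 0.37134 mol.
Reaction (2): HCl→H2S ratio 2:1 ⇒ n(H2S) = 0.18567 mol.
Reaction (3): H2S→H2O ratio 2:2 ⇒ n(H2O) = 0.18567 mol.
Mass of H2O = 0.18567 × 18.016 = 3.3451 g.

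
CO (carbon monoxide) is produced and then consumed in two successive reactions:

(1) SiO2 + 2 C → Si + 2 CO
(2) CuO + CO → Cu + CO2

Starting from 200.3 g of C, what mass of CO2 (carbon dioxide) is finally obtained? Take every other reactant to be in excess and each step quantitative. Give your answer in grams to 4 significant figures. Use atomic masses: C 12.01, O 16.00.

M(C) = 12.01 g/mol.
M(CO2) = 12.01 + 2(16.00) = 44.01 g/mol.
n(C) = 200.30 / 12.01 = 16.678 mol.
Step 1 gives a 2:2 ratio of C to CO, so n(CO) = 16.678 mol.
In step 2 the CO:CO2 ratio is 1:1, so n(CO2) = 16.678 mol.
Mass of CO2 = 16.678 × 44.01 = 733.99 g.

734.0 g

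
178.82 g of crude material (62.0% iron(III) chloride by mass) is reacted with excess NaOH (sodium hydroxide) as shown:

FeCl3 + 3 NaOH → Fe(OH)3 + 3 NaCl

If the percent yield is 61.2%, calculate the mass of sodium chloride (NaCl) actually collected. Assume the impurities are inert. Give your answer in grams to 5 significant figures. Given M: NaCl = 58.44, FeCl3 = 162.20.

73.340 g

Pure FeCl3 available = 178.82 g × 0.620 = 110.868 g.
n(FeCl3) = 110.868 g / 162.20 g/mol = 0.683529 mol.
From the equation the FeCl3:NaCl mole ratio is 1:3, so n(NaCl) = 0.683529 × 3/1 = 2.05059 mol.
Mass of NaCl = 2.05059 mol × 58.44 g/mol = 119.836 g.
Actual mass collected = 119.836 g × 0.612 = 73.3398 g.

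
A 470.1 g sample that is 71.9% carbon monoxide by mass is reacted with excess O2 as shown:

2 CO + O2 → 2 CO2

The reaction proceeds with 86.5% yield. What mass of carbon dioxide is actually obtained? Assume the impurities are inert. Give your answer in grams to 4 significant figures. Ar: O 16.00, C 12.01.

459.4 g

Pure CO available = 470.1 g × 0.719 = 338.00 g.
M(CO) = 12.01 + 16.00 = 28.01 g/mol.
M(CO2) = 12.01 + 2(16.00) = 44.01 g/mol.
n(CO) = 338.00 g / 28.01 g/mol = 12.067 mol.
From the equation the CO:CO2 mole ratio is 2:2, so n(CO2) = 12.067 × 2/2 = 12.067 mol.
Mass of CO2 = 12.067 mol × 44.01 g/mol = 531.08 g.
Actual mass collected = 531.08 g × 0.865 = 459.38 g.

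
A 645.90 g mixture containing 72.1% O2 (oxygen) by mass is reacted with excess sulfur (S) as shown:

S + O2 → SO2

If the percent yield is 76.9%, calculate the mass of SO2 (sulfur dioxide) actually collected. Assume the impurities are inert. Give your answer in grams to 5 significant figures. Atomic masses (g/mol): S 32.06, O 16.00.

716.91 g

Pure O2 available = 645.90 g × 0.721 = 465.694 g.
M(O2) = 2(16.00) = 32.00 g/mol.
M(SO2) = 32.06 + 2(16.00) = 64.06 g/mol.
n(O2) = 465.694 g / 32.00 g/mol = 14.5529 mol.
From the equation the O2:SO2 mole ratio is 1:1, so n(SO2) = 14.5529 × 1/1 = 14.5529 mol.
Mass of SO2 = 14.5529 mol × 64.06 g/mol = 932.261 g.
Actual mass collected = 932.261 g × 0.769 = 716.909 g.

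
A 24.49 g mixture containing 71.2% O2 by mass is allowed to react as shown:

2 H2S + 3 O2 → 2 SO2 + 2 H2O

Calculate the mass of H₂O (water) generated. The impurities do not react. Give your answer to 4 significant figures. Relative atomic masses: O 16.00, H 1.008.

6.545 g

Mass of pure O2 = 24.49 g × 0.712 = 17.437 g.
M(O2) = 2(16.00) = 32.00 g/mol.
M(H2O) = 2(1.008) + 16.00 = 18.016 g/mol.
n(O2) = 17.437 g / 32.00 g/mol = 0.54490 mol.
From the equation the O2:H2O mole ratio is 3:2, so n(H2O) = 0.54490 × 2/3 = 0.36327 mol.
Mass of H2O = 0.36327 mol × 18.016 g/mol = 6.5446 g.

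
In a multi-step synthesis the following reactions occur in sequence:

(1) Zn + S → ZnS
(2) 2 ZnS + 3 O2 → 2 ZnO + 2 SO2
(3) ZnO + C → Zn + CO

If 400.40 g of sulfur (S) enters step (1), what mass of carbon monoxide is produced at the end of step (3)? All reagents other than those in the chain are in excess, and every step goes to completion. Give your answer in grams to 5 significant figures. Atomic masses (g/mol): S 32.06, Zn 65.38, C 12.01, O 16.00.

M(S) = 32.06 g/mol.
M(CO) = 12.01 + 16.00 = 28.01 g/mol.
n(S) = 400.40 / 32.06 = 12.4891 mol.
Reaction (1): S→ZnS ratio 1:1 ⇒ n(ZnS) = 12.4891 mol.
Reaction (2): ZnS→ZnO ratio 2:2 ⇒ n(ZnO) = 12.4891 mol.
Reaction (3): ZnO→CO ratio 1:1 ⇒ n(CO) = 12.4891 mol.
Mass of CO = 12.4891 × 28.01 = 349.819 g.

349.82 g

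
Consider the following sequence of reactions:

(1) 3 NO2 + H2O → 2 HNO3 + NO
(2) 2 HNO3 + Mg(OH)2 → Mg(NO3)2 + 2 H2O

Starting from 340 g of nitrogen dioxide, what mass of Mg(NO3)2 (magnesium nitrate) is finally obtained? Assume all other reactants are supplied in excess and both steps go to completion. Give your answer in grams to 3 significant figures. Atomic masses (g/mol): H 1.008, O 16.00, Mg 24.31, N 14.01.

365 g

M(NO2) = 14.01 + 2(16.00) = 46.01 g/mol.
M(Mg(NO3)2) = 24.31 + 2(14.01) + 6(16.00) = 148.33 g/mol.
n(NO2) = 340.0 / 46.01 = 7.390 mol.
Step 1 gives a 3:2 ratio of NO2 to HNO3, so n(HNO3) = 4.926 mol.
In step 2 the HNO3:Mg(NO3)2 ratio is 2:1, so n(Mg(NO3)2) = 2.463 mol.
Mass of Mg(NO3)2 = 2.463 × 148.33 = 365.4 g.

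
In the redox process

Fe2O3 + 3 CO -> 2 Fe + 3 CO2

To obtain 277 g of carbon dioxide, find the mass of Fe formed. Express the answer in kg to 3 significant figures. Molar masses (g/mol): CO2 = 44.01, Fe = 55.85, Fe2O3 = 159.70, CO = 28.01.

0.234 kg

n(CO2) = 277.0 g / 44.01 g/mol = 6.294 mol.
From the equation the CO2:Fe mole ratio is 3:2, so n(Fe) = 6.294 × 2/3 = 4.196 mol.
Mass of Fe = 4.196 mol × 55.85 g/mol = 234.3 g.
Converting to kg: 234.3 g = 0.234 kg.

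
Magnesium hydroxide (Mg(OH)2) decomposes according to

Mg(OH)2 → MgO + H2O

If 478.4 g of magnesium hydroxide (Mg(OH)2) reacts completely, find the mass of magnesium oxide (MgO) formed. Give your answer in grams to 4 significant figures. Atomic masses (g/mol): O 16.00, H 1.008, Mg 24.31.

330.6 g

M(Mg(OH)2) = 24.31 + 2(16.00) + 2(1.008) = 58.326 g/mol.
M(MgO) = 24.31 + 16.00 = 40.31 g/mol.
n(Mg(OH)2) = 478.40 g / 58.326 g/mol = 8.2022 mol.
From the equation the Mg(OH)2:MgO mole ratio is 1:1, so n(MgO) = 8.2022 × 1/1 = 8.2022 mol.
Mass of MgO = 8.2022 mol × 40.31 g/mol = 330.63 g.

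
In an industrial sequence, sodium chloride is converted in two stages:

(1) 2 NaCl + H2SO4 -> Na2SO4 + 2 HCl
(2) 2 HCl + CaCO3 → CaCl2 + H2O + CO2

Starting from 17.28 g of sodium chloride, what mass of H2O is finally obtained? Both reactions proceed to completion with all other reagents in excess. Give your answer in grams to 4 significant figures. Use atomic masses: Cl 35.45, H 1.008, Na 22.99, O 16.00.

2.664 g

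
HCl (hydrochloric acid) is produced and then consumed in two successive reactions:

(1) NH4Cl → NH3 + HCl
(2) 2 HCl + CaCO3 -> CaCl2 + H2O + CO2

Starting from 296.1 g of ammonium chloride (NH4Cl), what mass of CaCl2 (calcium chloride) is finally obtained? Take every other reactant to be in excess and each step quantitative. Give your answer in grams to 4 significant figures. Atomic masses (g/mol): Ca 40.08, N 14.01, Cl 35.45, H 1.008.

307.2 g

M(NH4Cl) = 14.01 + 4(1.008) + 35.45 = 53.492 g/mol.
M(CaCl2) = 40.08 + 2(35.45) = 110.98 g/mol.
n(NH4Cl) = 296.10 / 53.492 = 5.5354 mol.
Step 1 gives a 1:1 ratio of NH4Cl to HCl, so n(HCl) = 5.5354 mol.
In step 2 the HCl:CaCl2 ratio is 2:1, so n(CaCl2) = 2.7677 mol.
Mass of CaCl2 = 2.7677 × 110.98 = 307.16 g.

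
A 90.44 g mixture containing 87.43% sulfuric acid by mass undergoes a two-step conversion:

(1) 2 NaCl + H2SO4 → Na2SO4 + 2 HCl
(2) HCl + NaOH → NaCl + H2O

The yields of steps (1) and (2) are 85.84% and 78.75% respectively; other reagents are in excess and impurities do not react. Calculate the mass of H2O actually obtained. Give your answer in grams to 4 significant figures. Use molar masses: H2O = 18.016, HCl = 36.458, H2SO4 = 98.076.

Pure H2SO4 = 90.44 × 0.8743 = 79.072 g.
n(H2SO4) = 79.072 / 98.076 = 0.80623 mol.
Step 1 (H2SO4:HCl = 1:2): theoretical n(HCl) = 1.6125 mol; at 85.84% yield, n(HCl) = 1.3841 mol.
Step 2 (HCl:H2O = 1:1): theoretical n(H2O) = 1.3841 mol, so theoretical mass = 1.3841 × 18.016 = 24.937 g.
At 78.75% yield, actual mass of H2O = 24.937 × 0.7875 = 19.638 g.

19.64 g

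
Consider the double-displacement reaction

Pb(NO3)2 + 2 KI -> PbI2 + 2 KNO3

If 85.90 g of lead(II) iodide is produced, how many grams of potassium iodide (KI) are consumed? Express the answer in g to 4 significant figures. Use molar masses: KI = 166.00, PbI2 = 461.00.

n(PbI2) = 85.900 g / 461.00 g/mol = 0.18633 mol.
From the equation the PbI2:KI mole ratio is 1:2, so n(KI) = 0.18633 × 2/1 = 0.37267 mol.
Mass of KI = 0.37267 mol × 166.00 g/mol = 61.863 g.

61.86 g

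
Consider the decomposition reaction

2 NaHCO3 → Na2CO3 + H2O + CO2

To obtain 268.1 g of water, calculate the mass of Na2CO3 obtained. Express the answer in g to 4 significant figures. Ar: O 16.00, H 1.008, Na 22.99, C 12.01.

1577 g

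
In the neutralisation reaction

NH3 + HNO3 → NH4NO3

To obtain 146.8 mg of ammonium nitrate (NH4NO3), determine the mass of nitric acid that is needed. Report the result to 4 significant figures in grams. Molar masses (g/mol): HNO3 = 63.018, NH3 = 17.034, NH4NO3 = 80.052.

0.1156 g

Convert: 146.8 mg = 0.14680 g.
n(NH4NO3) = 0.14680 g / 80.052 g/mol = 0.0018338 mol.
From the equation the NH4NO3:HNO3 mole ratio is 1:1, so n(HNO3) = 0.0018338 × 1/1 = 0.0018338 mol.
Mass of HNO3 = 0.0018338 mol × 63.018 g/mol = 0.11556 g.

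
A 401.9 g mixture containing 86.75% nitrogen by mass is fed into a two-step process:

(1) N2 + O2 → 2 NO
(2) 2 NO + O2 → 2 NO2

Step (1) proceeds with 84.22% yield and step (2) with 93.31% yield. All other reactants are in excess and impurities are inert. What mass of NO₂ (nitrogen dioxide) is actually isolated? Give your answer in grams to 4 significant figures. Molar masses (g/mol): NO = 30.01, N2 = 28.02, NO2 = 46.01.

899.8 g

Pure N2 = 401.9 × 0.8675 = 348.65 g.
n(N2) = 348.65 / 28.02 = 12.443 mol.
Step 1 (N2:NO = 1:2): theoretical n(NO) = 24.886 mol; at 84.22% yield, n(NO) = 20.959 mol.
Step 2 (NO:NO2 = 2:2): theoretical n(NO2) = 20.959 mol, so theoretical mass = 20.959 × 46.01 = 964.31 g.
At 93.31% yield, actual mass of NO2 = 964.31 × 0.9331 = 899.80 g.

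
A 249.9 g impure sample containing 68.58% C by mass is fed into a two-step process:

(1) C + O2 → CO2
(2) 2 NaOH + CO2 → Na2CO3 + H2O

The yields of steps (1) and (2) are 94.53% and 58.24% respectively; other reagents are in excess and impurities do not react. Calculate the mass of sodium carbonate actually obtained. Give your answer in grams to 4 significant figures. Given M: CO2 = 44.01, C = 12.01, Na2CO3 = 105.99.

Pure C = 249.9 × 0.6858 = 171.38 g.
n(C) = 171.38 / 12.01 = 14.270 mol.
Step 1 (C:CO2 = 1:1): theoretical n(CO2) = 14.270 mol; at 94.53% yield, n(CO2) = 13.489 mol.
Step 2 (CO2:Na2CO3 = 1:1): theoretical n(Na2CO3) = 13.489 mol, so theoretical mass = 13.489 × 105.99 = 1429.7 g.
At 58.24% yield, actual mass of Na2CO3 = 1429.7 × 0.5824 = 832.68 g.

832.7 g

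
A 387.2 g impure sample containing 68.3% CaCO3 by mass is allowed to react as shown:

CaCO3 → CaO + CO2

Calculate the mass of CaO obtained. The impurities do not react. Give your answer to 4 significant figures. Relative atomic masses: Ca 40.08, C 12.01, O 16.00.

Mass of pure CaCO3 = 387.2 g × 0.683 = 264.46 g.
M(CaCO3) = 40.08 + 12.01 + 3(16.00) = 100.09 g/mol.
M(CaO) = 40.08 + 16.00 = 56.08 g/mol.
n(CaCO3) = 264.46 g / 100.09 g/mol = 2.6422 mol.
From the equation the CaCO3:CaO mole ratio is 1:1, so n(CaO) = 2.6422 × 1/1 = 2.6422 mol.
Mass of CaO = 2.6422 mol × 56.08 g/mol = 148.17 g.

148.2 g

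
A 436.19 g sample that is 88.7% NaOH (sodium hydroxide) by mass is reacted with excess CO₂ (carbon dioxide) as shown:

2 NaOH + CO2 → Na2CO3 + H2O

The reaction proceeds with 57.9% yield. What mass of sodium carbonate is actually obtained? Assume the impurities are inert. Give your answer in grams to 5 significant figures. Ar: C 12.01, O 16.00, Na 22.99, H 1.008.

Pure NaOH available = 436.19 g × 0.887 = 386.901 g.
M(NaOH) = 22.99 + 16.00 + 1.008 = 39.998 g/mol.
M(Na2CO3) = 2(22.99) + 12.01 + 3(16.00) = 105.99 g/mol.
n(NaOH) = 386.901 g / 39.998 g/mol = 9.67300 mol.
From the equation the NaOH:Na2CO3 mole ratio is 2:1, so n(Na2CO3) = 9.67300 × 1/2 = 4.83650 mol.
Mass of Na2CO3 = 4.83650 mol × 105.99 g/mol = 512.620 g.
Actual mass collected = 512.620 g × 0.579 = 296.807 g.

296.81 g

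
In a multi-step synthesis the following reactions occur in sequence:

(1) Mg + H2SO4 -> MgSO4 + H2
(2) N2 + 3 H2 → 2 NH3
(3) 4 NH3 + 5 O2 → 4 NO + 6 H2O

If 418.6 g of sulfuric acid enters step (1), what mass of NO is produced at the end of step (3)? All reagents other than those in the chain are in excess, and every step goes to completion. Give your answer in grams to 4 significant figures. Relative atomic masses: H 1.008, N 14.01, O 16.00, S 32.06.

M(H2SO4) = 2(1.008) + 32.06 + 4(16.00) = 98.076 g/mol.
M(NO) = 14.01 + 16.00 = 30.01 g/mol.
n(H2SO4) = 418.6 / 98.076 = 4.2681 mol.
Reaction (1): H2SO4→H2 ratio 1:1 ⇒ n(H2) = 4.2681 mol.
Reaction (2): H2→NH3 ratio 3:2 ⇒ n(NH3) = 2.8454 mol.
Reaction (3): NH3→NO ratio 4:4 ⇒ n(NO) = 2.8454 mol.
Mass of NO = 2.8454 × 30.01 = 85.391 g.

85.39 g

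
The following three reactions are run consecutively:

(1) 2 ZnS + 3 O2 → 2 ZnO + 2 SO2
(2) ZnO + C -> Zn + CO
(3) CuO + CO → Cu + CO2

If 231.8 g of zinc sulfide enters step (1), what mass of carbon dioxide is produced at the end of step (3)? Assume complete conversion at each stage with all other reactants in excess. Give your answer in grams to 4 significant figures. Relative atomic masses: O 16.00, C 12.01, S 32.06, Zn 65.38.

104.7 g

M(ZnS) = 65.38 + 32.06 = 97.44 g/mol.
M(CO2) = 12.01 + 2(16.00) = 44.01 g/mol.
n(ZnS) = 231.8 / 97.44 = 2.3789 mol.
Reaction (1): ZnS→ZnO ratio 2:2 ⇒ n(ZnO) = 2.3789 mol.
Reaction (2): ZnO→CO ratio 1:1 ⇒ n(CO) = 2.3789 mol.
Reaction (3): CO→CO2 ratio 1:1 ⇒ n(CO2) = 2.3789 mol.
Mass of CO2 = 2.3789 × 44.01 = 104.70 g.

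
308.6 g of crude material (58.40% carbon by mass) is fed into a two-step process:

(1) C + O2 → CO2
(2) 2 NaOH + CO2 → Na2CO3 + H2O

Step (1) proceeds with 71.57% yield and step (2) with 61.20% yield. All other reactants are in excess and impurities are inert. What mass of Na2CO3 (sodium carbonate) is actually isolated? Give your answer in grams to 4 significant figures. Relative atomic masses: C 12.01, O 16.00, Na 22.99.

Pure C = 308.6 × 0.5840 = 180.22 g.
M(C) = 12.01 g/mol.
M(Na2CO3) = 2(22.99) + 12.01 + 3(16.00) = 105.99 g/mol.
n(C) = 180.22 / 12.01 = 15.006 mol.
Step 1 (C:CO2 = 1:1): theoretical n(CO2) = 15.006 mol; at 71.57% yield, n(CO2) = 10.740 mol.
Step 2 (CO2:Na2CO3 = 1:1): theoretical n(Na2CO3) = 10.740 mol, so theoretical mass = 10.740 × 105.99 = 1138.3 g.
At 61.20% yield, actual mass of Na2CO3 = 1138.3 × 0.6120 = 696.65 g.

696.6 g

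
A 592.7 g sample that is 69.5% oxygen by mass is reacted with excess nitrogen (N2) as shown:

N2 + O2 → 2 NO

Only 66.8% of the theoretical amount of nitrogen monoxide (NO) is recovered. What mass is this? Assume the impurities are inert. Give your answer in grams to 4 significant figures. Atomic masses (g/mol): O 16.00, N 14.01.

516.1 g

Pure O2 available = 592.7 g × 0.695 = 411.93 g.
M(O2) = 2(16.00) = 32.00 g/mol.
M(NO) = 14.01 + 16.00 = 30.01 g/mol.
n(O2) = 411.93 g / 32.00 g/mol = 12.873 mol.
From the equation the O2:NO mole ratio is 1:2, so n(NO) = 12.873 × 2/1 = 25.745 mol.
Mass of NO = 25.745 mol × 30.01 g/mol = 772.62 g.
Actual mass collected = 772.62 g × 0.668 = 516.11 g.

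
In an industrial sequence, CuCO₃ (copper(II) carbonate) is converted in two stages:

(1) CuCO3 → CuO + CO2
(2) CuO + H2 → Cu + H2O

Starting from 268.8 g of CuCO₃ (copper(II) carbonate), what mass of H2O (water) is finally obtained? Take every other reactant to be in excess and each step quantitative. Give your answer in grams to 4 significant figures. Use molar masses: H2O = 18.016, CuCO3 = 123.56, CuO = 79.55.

39.19 g

n(CuCO3) = 268.80 / 123.56 = 2.1755 mol.
Step 1 gives a 1:1 ratio of CuCO3 to CuO, so n(CuO) = 2.1755 mol.
In step 2 the CuO:H2O ratio is 1:1, so n(H2O) = 2.1755 mol.
Mass of H2O = 2.1755 × 18.016 = 39.193 g.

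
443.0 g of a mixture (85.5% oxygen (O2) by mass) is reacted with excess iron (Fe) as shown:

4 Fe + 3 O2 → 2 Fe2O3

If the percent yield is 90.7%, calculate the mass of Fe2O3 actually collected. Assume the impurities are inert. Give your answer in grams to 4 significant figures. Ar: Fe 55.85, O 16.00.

1143 g

Pure O2 available = 443.0 g × 0.855 = 378.76 g.
M(O2) = 2(16.00) = 32.00 g/mol.
M(Fe2O3) = 2(55.85) + 3(16.00) = 159.70 g/mol.
n(O2) = 378.76 g / 32.00 g/mol = 11.836 mol.
From the equation the O2:Fe2O3 mole ratio is 3:2, so n(Fe2O3) = 11.836 × 2/3 = 7.8909 mol.
Mass of Fe2O3 = 7.8909 mol × 159.70 g/mol = 1260.2 g.
Actual mass collected = 1260.2 g × 0.907 = 1143.0 g.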